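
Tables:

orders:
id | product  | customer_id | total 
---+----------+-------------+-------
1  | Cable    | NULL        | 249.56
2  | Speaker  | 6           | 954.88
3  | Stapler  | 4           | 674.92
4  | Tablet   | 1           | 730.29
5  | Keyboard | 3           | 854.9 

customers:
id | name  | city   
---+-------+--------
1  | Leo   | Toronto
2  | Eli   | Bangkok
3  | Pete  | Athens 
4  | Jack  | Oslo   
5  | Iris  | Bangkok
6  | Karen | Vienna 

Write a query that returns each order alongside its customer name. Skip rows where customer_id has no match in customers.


INNER JOIN keeps only orders rows whose customer_id matches an id in customers. Walk through each order:
  - order 1 (Cable): customer_id=NULL, no match -> dropped
  - order 2 (Speaker): customer_id=6 -> matches Karen
  - order 3 (Stapler): customer_id=4 -> matches Jack
  - order 4 (Tablet): customer_id=1 -> matches Leo
  - order 5 (Keyboard): customer_id=3 -> matches Pete
So 1 of 5 rows is dropped.

SQL:
SELECT a.product, b.name AS customer
FROM orders a
INNER JOIN customers b ON a.customer_id = b.id

Result:
product  | customer
---------+---------
Speaker  | Karen   
Stapler  | Jack    
Tablet   | Leo     
Keyboard | Pete    


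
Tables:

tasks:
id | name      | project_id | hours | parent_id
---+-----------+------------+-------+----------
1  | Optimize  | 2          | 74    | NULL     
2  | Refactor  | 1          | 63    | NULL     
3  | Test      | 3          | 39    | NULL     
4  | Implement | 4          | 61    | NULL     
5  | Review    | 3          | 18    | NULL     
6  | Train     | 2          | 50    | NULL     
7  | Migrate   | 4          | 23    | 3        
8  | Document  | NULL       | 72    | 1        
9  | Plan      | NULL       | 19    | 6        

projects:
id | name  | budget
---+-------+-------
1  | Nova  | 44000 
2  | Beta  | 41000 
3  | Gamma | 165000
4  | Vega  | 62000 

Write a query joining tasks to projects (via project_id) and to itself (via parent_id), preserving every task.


Two LEFT JOINs from the same base table tasks: one to projects via project_id, one to tasks itself via parent_id. Both are LEFT so every task is preserved.
Match against projects:
  - task 1 (Optimize): project_id=2 -> matches Beta
  - task 2 (Refactor): project_id=1 -> matches Nova
  - task 3 (Test): project_id=3 -> matches Gamma
  - task 4 (Implement): project_id=4 -> matches Vega
  - task 5 (Review): project_id=3 -> matches Gamma
  - task 6 (Train): project_id=2 -> matches Beta
  - task 7 (Migrate): project_id=4 -> matches Vega
  - task 8 (Document): project_id=NULL, no match -> kept with NULL
  - task 9 (Plan): project_id=NULL, no match -> kept with NULL
Match against tasks (self):
  - task 1 (Optimize): parent_id=NULL -> NULL
  - task 2 (Refactor): parent_id=NULL -> NULL
  - task 3 (Test): parent_id=NULL -> NULL
  - task 4 (Implement): parent_id=NULL -> NULL
  - task 5 (Review): parent_id=NULL -> NULL
  - task 6 (Train): parent_id=NULL -> NULL
  - task 7 (Migrate): parent_id=3 -> Test
  - task 8 (Document): parent_id=1 -> Optimize
  - task 9 (Plan): parent_id=6 -> Train

SQL:
SELECT a.name, b.name AS project, c.name AS parent
FROM tasks a
LEFT JOIN projects b ON a.project_id = b.id
LEFT JOIN tasks c ON a.parent_id = c.id

Result:
name      | project | parent  
----------+---------+---------
Optimize  | Beta    | NULL    
Refactor  | Nova    | NULL    
Test      | Gamma   | NULL    
Implement | Vega    | NULL    
Review    | Gamma   | NULL    
Train     | Beta    | NULL    
Migrate   | Vega    | Test    
Document  | NULL    | Optimize
Plan      | NULL    | Train   


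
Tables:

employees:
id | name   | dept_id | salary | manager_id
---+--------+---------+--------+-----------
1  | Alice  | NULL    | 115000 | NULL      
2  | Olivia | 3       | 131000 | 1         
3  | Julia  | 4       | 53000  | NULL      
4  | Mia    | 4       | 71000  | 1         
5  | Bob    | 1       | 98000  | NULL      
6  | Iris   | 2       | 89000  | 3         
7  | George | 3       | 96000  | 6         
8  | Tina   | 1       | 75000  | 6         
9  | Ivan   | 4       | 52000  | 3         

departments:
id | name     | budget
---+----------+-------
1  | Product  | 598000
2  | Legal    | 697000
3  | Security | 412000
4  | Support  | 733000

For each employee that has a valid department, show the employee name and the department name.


INNER JOIN keeps only employees rows whose dept_id matches an id in departments. Walk through each employee:
  - employee 1 (Alice): dept_id=NULL, no match -> dropped
  - employee 2 (Olivia): dept_id=3 -> matches Security
  - employee 3 (Julia): dept_id=4 -> matches Support
  - employee 4 (Mia): dept_id=4 -> matches Support
  - employee 5 (Bob): dept_id=1 -> matches Product
  - employee 6 (Iris): dept_id=2 -> matches Legal
  - employee 7 (George): dept_id=3 -> matches Security
  - employee 8 (Tina): dept_id=1 -> matches Product
  - employee 9 (Ivan): dept_id=4 -> matches Support
So 1 of 9 rows is dropped.

SQL:
SELECT a.name, b.name AS department
FROM employees a
INNER JOIN departments b ON a.dept_id = b.id

Result:
name   | department
-------+-----------
Olivia | Security  
Julia  | Support   
Mia    | Support   
Bob    | Product   
Iris   | Legal     
George | Security  
Tina   | Product   
Ivan   | Support   


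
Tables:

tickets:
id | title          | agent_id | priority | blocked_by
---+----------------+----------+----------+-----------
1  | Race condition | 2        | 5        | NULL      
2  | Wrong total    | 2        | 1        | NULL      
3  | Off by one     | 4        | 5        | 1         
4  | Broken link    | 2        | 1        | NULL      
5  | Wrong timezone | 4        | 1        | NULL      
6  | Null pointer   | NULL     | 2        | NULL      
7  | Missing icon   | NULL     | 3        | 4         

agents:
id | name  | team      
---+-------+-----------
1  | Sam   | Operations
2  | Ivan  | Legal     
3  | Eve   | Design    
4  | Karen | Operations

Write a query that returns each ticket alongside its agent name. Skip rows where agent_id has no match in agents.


INNER JOIN keeps only tickets rows whose agent_id matches an id in agents. Walk through each ticket:
  - ticket 1 (Race condition): agent_id=2 -> matches Ivan
  - ticket 2 (Wrong total): agent_id=2 -> matches Ivan
  - ticket 3 (Off by one): agent_id=4 -> matches Karen
  - ticket 4 (Broken link): agent_id=2 -> matches Ivan
  - ticket 5 (Wrong timezone): agent_id=4 -> matches Karen
  - ticket 6 (Null pointer): agent_id=NULL, no match -> dropped
  - ticket 7 (Missing icon): agent_id=NULL, no match -> dropped
So 2 of 7 rows are dropped.

SQL:
SELECT a.title, b.name AS agent
FROM tickets a
INNER JOIN agents b ON a.agent_id = b.id

Result:
title          | agent
---------------+------
Race condition | Ivan 
Wrong total    | Ivan 
Off by one     | Karen
Broken link    | Ivan 
Wrong timezone | Karen


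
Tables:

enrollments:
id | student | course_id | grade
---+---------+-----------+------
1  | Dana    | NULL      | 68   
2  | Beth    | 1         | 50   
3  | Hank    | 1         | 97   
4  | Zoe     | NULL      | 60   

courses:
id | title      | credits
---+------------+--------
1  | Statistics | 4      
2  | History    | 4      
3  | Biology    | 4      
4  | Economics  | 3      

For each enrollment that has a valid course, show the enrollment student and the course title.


INNER JOIN keeps only enrollments rows whose course_id matches an id in courses. Walk through each enrollment:
  - enrollment 1 (Dana): course_id=NULL, no match -> dropped
  - enrollment 2 (Beth): course_id=1 -> matches Statistics
  - enrollment 3 (Hank): course_id=1 -> matches Statistics
  - enrollment 4 (Zoe): course_id=NULL, no match -> dropped
So 2 of 4 rows are dropped.

SQL:
SELECT a.student, b.title AS course
FROM enrollments a
INNER JOIN courses b ON a.course_id = b.id

Result:
student | course    
--------+-----------
Beth    | Statistics
Hank    | Statistics


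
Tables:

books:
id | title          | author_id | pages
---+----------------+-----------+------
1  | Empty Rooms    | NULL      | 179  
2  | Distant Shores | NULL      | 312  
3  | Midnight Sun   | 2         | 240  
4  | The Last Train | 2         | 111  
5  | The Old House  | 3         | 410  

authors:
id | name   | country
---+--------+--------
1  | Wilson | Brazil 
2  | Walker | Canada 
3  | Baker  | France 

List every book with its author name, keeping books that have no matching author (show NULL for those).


LEFT JOIN keeps every row from books (the left table); where author_id has no match in authors, the author columns become NULL. Walk through each book:
  - book 1 (Empty Rooms): author_id=NULL, no match -> kept with NULL
  - book 2 (Distant Shores): author_id=NULL, no match -> kept with NULL
  - book 3 (Midnight Sun): author_id=2 -> matches Walker
  - book 4 (The Last Train): author_id=2 -> matches Walker
  - book 5 (The Old House): author_id=3 -> matches Baker
All 5 rows appear; 2 have NULL author.

SQL:
SELECT a.title, b.name AS author
FROM books a
LEFT JOIN authors b ON a.author_id = b.id

Result:
title          | author
---------------+-------
Empty Rooms    | NULL  
Distant Shores | NULL  
Midnight Sun   | Walker
The Last Train | Walker
The Old House  | Baker 


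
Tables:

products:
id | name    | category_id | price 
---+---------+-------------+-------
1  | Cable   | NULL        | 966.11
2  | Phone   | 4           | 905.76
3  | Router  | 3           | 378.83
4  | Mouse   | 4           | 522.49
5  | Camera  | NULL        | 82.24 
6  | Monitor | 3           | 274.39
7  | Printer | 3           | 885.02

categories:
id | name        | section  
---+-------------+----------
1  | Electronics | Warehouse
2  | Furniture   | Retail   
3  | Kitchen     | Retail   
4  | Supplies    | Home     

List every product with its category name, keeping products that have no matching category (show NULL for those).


LEFT JOIN keeps every row from products (the left table); where category_id has no match in categories, the category columns become NULL. Walk through each product:
  - product 1 (Cable): category_id=NULL, no match -> kept with NULL
  - product 2 (Phone): category_id=4 -> matches Supplies
  - product 3 (Router): category_id=3 -> matches Kitchen
  - product 4 (Mouse): category_id=4 -> matches Supplies
  - product 5 (Camera): category_id=NULL, no match -> kept with NULL
  - product 6 (Monitor): category_id=3 -> matches Kitchen
  - product 7 (Printer): category_id=3 -> matches Kitchen
All 7 rows appear; 2 have NULL category.

SQL:
SELECT a.name, b.name AS category
FROM products a
LEFT JOIN categories b ON a.category_id = b.id

Result:
name    | category
--------+---------
Cable   | NULL    
Phone   | Supplies
Router  | Kitchen 
Mouse   | Supplies
Camera  | NULL    
Monitor | Kitchen 
Printer | Kitchen 


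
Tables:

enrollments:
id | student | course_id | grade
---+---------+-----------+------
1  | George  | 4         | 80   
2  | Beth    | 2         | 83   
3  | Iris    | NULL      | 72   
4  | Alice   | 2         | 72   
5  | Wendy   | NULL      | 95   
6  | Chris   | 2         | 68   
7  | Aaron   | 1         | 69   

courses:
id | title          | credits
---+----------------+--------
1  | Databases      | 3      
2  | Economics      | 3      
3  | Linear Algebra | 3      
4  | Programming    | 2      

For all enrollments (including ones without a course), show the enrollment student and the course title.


LEFT JOIN keeps every row from enrollments (the left table); where course_id has no match in courses, the course columns become NULL. Walk through each enrollment:
  - enrollment 1 (George): course_id=4 -> matches Programming
  - enrollment 2 (Beth): course_id=2 -> matches Economics
  - enrollment 3 (Iris): course_id=NULL, no match -> kept with NULL
  - enrollment 4 (Alice): course_id=2 -> matches Economics
  - enrollment 5 (Wendy): course_id=NULL, no match -> kept with NULL
  - enrollment 6 (Chris): course_id=2 -> matches Economics
  - enrollment 7 (Aaron): course_id=1 -> matches Databases
All 7 rows appear; 2 have NULL course.

SQL:
SELECT a.student, b.title AS course
FROM enrollments a
LEFT JOIN courses b ON a.course_id = b.id

Result:
student | course     
--------+------------
George  | Programming
Beth    | Economics  
Iris    | NULL       
Alice   | Economics  
Wendy   | NULL       
Chris   | Economics  
Aaron   | Databases  


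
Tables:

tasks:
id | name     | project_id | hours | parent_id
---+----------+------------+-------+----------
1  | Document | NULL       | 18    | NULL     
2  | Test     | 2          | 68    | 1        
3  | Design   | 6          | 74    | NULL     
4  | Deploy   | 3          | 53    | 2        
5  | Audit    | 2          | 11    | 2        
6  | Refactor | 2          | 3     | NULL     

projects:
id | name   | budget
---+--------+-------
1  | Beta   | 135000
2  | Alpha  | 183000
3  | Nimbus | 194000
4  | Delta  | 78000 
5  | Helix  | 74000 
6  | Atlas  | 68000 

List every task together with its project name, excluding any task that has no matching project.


INNER JOIN keeps only tasks rows whose project_id matches an id in projects. Walk through each task:
  - task 1 (Document): project_id=NULL, no match -> dropped
  - task 2 (Test): project_id=2 -> matches Alpha
  - task 3 (Design): project_id=6 -> matches Atlas
  - task 4 (Deploy): project_id=3 -> matches Nimbus
  - task 5 (Audit): project_id=2 -> matches Alpha
  - task 6 (Refactor): project_id=2 -> matches Alpha
So 1 of 6 rows is dropped.

SQL:
SELECT a.name, b.name AS project
FROM tasks a
INNER JOIN projects b ON a.project_id = b.id

Result:
name     | project
---------+--------
Test     | Alpha  
Design   | Atlas  
Deploy   | Nimbus 
Audit    | Alpha  
Refactor | Alpha  


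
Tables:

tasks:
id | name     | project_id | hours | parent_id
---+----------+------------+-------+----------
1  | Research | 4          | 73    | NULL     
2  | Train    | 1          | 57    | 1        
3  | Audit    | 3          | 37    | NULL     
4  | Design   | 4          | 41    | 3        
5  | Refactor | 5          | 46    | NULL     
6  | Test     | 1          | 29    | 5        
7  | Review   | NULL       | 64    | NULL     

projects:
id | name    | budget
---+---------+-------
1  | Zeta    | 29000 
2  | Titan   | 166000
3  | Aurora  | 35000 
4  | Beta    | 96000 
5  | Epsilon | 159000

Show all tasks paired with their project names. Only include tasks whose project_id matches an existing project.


INNER JOIN keeps only tasks rows whose project_id matches an id in projects. Walk through each task:
  - task 1 (Research): project_id=4 -> matches Beta
  - task 2 (Train): project_id=1 -> matches Zeta
  - task 3 (Audit): project_id=3 -> matches Aurora
  - task 4 (Design): project_id=4 -> matches Beta
  - task 5 (Refactor): project_id=5 -> matches Epsilon
  - task 6 (Test): project_id=1 -> matches Zeta
  - task 7 (Review): project_id=NULL, no match -> dropped
So 1 of 7 rows is dropped.

SQL:
SELECT a.name, b.name AS project
FROM tasks a
INNER JOIN projects b ON a.project_id = b.id

Result:
name     | project
---------+--------
Research | Beta   
Train    | Zeta   
Audit    | Aurora 
Design   | Beta   
Refactor | Epsilon
Test     | Zeta   


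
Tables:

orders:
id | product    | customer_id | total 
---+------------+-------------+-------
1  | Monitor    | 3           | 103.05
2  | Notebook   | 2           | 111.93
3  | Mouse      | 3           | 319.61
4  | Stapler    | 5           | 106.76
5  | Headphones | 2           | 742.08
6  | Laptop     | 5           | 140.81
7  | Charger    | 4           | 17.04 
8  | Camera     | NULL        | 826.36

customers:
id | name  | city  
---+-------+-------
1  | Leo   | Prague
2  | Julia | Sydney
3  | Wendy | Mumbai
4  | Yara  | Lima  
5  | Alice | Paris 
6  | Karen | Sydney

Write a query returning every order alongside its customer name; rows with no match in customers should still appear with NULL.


LEFT JOIN keeps every row from orders (the left table); where customer_id has no match in customers, the customer columns become NULL. Walk through each order:
  - order 1 (Monitor): customer_id=3 -> matches Wendy
  - order 2 (Notebook): customer_id=2 -> matches Julia
  - order 3 (Mouse): customer_id=3 -> matches Wendy
  - order 4 (Stapler): customer_id=5 -> matches Alice
  - order 5 (Headphones): customer_id=2 -> matches Julia
  - order 6 (Laptop): customer_id=5 -> matches Alice
  - order 7 (Charger): customer_id=4 -> matches Yara
  - order 8 (Camera): customer_id=NULL, no match -> kept with NULL
All 8 rows appear; 1 has NULL customer.

SQL:
SELECT a.product, b.name AS customer
FROM orders a
LEFT JOIN customers b ON a.customer_id = b.id

Result:
product    | customer
-----------+---------
Monitor    | Wendy   
Notebook   | Julia   
Mouse      | Wendy   
Stapler    | Alice   
Headphones | Julia   
Laptop     | Alice   
Charger    | Yara    
Camera     | NULL    


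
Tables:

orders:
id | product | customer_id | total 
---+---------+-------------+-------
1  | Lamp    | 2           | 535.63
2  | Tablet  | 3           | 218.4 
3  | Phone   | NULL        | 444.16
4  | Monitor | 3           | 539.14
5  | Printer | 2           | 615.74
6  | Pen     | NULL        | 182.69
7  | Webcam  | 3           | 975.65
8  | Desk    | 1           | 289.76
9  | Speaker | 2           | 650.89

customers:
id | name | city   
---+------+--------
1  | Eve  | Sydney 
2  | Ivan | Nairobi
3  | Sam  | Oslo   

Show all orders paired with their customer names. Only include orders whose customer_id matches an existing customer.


INNER JOIN keeps only orders rows whose customer_id matches an id in customers. Walk through each order:
  - order 1 (Lamp): customer_id=2 -> matches Ivan
  - order 2 (Tablet): customer_id=3 -> matches Sam
  - order 3 (Phone): customer_id=NULL, no match -> dropped
  - order 4 (Monitor): customer_id=3 -> matches Sam
  - order 5 (Printer): customer_id=2 -> matches Ivan
  - order 6 (Pen): customer_id=NULL, no match -> dropped
  - order 7 (Webcam): customer_id=3 -> matches Sam
  - order 8 (Desk): customer_id=1 -> matches Eve
  - order 9 (Speaker): customer_id=2 -> matches Ivan
So 2 of 9 rows are dropped.

SQL:
SELECT a.product, b.name AS customer
FROM orders a
INNER JOIN customers b ON a.customer_id = b.id

Result:
product | customer
--------+---------
Lamp    | Ivan    
Tablet  | Sam     
Monitor | Sam     
Printer | Ivan    
Webcam  | Sam     
Desk    | Eve     
Speaker | Ivan    


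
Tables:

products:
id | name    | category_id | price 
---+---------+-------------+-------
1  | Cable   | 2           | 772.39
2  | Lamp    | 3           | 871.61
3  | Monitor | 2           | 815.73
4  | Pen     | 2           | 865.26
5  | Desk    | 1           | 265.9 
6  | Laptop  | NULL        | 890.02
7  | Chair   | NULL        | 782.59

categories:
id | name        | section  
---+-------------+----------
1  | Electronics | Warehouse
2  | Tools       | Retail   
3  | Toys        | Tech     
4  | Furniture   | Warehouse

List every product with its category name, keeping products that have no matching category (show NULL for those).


LEFT JOIN keeps every row from products (the left table); where category_id has no match in categories, the category columns become NULL. Walk through each product:
  - product 1 (Cable): category_id=2 -> matches Tools
  - product 2 (Lamp): category_id=3 -> matches Toys
  - product 3 (Monitor): category_id=2 -> matches Tools
  - product 4 (Pen): category_id=2 -> matches Tools
  - product 5 (Desk): category_id=1 -> matches Electronics
  - product 6 (Laptop): category_id=NULL, no match -> kept with NULL
  - product 7 (Chair): category_id=NULL, no match -> kept with NULL
All 7 rows appear; 2 have NULL category.

SQL:
SELECT a.name, b.name AS category
FROM products a
LEFT JOIN categories b ON a.category_id = b.id

Result:
name    | category   
--------+------------
Cable   | Tools      
Lamp    | Toys       
Monitor | Tools      
Pen     | Tools      
Desk    | Electronics
Laptop  | NULL       
Chair   | NULL       


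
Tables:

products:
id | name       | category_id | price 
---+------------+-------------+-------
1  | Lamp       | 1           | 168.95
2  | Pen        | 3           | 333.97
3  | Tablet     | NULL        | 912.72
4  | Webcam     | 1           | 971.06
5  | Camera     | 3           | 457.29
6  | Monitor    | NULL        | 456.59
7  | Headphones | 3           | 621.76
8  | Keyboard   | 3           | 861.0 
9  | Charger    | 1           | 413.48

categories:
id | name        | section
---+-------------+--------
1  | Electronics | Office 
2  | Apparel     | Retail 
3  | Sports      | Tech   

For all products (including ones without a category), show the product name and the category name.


LEFT JOIN keeps every row from products (the left table); where category_id has no match in categories, the category columns become NULL. Walk through each product:
  - product 1 (Lamp): category_id=1 -> matches Electronics
  - product 2 (Pen): category_id=3 -> matches Sports
  - product 3 (Tablet): category_id=NULL, no match -> kept with NULL
  - product 4 (Webcam): category_id=1 -> matches Electronics
  - product 5 (Camera): category_id=3 -> matches Sports
  - product 6 (Monitor): category_id=NULL, no match -> kept with NULL
  - product 7 (Headphones): category_id=3 -> matches Sports
  - product 8 (Keyboard): category_id=3 -> matches Sports
  - product 9 (Charger): category_id=1 -> matches Electronics
All 9 rows appear; 2 have NULL category.

SQL:
SELECT a.name, b.name AS category
FROM products a
LEFT JOIN categories b ON a.category_id = b.id

Result:
name       | category   
-----------+------------
Lamp       | Electronics
Pen        | Sports     
Tablet     | NULL       
Webcam     | Electronics
Camera     | Sports     
Monitor    | NULL       
Headphones | Sports     
Keyboard   | Sports     
Charger    | Electronics


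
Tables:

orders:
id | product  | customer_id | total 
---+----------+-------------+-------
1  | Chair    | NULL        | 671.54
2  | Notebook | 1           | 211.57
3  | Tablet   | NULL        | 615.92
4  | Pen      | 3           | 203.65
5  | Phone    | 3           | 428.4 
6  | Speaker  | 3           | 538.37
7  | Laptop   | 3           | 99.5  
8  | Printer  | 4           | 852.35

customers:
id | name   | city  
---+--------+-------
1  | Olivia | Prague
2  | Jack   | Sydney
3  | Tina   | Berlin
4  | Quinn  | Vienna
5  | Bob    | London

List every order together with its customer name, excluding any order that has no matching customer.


INNER JOIN keeps only orders rows whose customer_id matches an id in customers. Walk through each order:
  - order 1 (Chair): customer_id=NULL, no match -> dropped
  - order 2 (Notebook): customer_id=1 -> matches Olivia
  - order 3 (Tablet): customer_id=NULL, no match -> dropped
  - order 4 (Pen): customer_id=3 -> matches Tina
  - order 5 (Phone): customer_id=3 -> matches Tina
  - order 6 (Speaker): customer_id=3 -> matches Tina
  - order 7 (Laptop): customer_id=3 -> matches Tina
  - order 8 (Printer): customer_id=4 -> matches Quinn
So 2 of 8 rows are dropped.

SQL:
SELECT a.product, b.name AS customer
FROM orders a
INNER JOIN customers b ON a.customer_id = b.id

Result:
product  | customer
---------+---------
Notebook | Olivia  
Pen      | Tina    
Phone    | Tina    
Speaker  | Tina    
Laptop   | Tina    
Printer  | Quinn   


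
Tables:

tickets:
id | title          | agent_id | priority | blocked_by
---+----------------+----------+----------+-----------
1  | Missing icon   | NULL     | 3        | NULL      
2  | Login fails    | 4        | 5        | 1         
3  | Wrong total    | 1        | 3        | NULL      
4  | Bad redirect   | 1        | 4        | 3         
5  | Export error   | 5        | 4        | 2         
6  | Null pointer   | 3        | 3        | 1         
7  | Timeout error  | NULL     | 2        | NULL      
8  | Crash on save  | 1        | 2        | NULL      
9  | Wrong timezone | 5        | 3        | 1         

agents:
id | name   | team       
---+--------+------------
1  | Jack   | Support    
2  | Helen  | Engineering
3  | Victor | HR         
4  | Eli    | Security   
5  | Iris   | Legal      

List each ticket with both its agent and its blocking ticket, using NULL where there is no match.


Two LEFT JOINs from the same base table tickets: one to agents via agent_id, one to tickets itself via blocked_by. Both are LEFT so every ticket is preserved.
Match against agents:
  - ticket 1 (Missing icon): agent_id=NULL, no match -> kept with NULL
  - ticket 2 (Login fails): agent_id=4 -> matches Eli
  - ticket 3 (Wrong total): agent_id=1 -> matches Jack
  - ticket 4 (Bad redirect): agent_id=1 -> matches Jack
  - ticket 5 (Export error): agent_id=5 -> matches Iris
  - ticket 6 (Null pointer): agent_id=3 -> matches Victor
  - ticket 7 (Timeout error): agent_id=NULL, no match -> kept with NULL
  - ticket 8 (Crash on save): agent_id=1 -> matches Jack
  - ticket 9 (Wrong timezone): agent_id=5 -> matches Iris
Match against tickets (self):
  - ticket 1 (Missing icon): blocked_by=NULL -> NULL
  - ticket 2 (Login fails): blocked_by=1 -> Missing icon
  - ticket 3 (Wrong total): blocked_by=NULL -> NULL
  - ticket 4 (Bad redirect): blocked_by=3 -> Wrong total
  - ticket 5 (Export error): blocked_by=2 -> Login fails
  - ticket 6 (Null pointer): blocked_by=1 -> Missing icon
  - ticket 7 (Timeout error): blocked_by=NULL -> NULL
  - ticket 8 (Crash on save): blocked_by=NULL -> NULL
  - ticket 9 (Wrong timezone): blocked_by=1 -> Missing icon

SQL:
SELECT a.title, b.name AS agent, c.title AS blocked_by
FROM tickets a
LEFT JOIN agents b ON a.agent_id = b.id
LEFT JOIN tickets c ON a.blocked_by = c.id

Result:
title          | agent  | blocked_by  
---------------+--------+-------------
Missing icon   | NULL   | NULL        
Login fails    | Eli    | Missing icon
Wrong total    | Jack   | NULL        
Bad redirect   | Jack   | Wrong total 
Export error   | Iris   | Login fails 
Null pointer   | Victor | Missing icon
Timeout error  | NULL   | NULL        
Crash on save  | Jack   | NULL        
Wrong timezone | Iris   | Missing icon


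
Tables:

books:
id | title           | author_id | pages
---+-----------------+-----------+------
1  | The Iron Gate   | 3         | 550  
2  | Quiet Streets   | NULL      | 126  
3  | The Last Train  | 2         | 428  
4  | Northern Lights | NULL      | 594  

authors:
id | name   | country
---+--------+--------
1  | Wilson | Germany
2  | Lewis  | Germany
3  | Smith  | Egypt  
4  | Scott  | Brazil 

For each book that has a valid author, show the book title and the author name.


INNER JOIN keeps only books rows whose author_id matches an id in authors. Walk through each book:
  - book 1 (The Iron Gate): author_id=3 -> matches Smith
  - book 2 (Quiet Streets): author_id=NULL, no match -> dropped
  - book 3 (The Last Train): author_id=2 -> matches Lewis
  - book 4 (Northern Lights): author_id=NULL, no match -> dropped
So 2 of 4 rows are dropped.

SQL:
SELECT a.title, b.name AS author
FROM books a
INNER JOIN authors b ON a.author_id = b.id

Result:
title          | author
---------------+-------
The Iron Gate  | Smith 
The Last Train | Lewis 


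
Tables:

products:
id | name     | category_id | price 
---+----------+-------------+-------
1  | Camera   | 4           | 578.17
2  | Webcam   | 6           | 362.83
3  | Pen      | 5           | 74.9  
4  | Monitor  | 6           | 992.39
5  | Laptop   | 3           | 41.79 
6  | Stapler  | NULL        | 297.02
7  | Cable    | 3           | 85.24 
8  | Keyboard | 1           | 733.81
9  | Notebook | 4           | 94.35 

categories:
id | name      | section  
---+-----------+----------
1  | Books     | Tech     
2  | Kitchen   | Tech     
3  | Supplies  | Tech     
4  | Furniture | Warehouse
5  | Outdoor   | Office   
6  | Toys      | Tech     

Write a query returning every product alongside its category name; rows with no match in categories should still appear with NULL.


LEFT JOIN keeps every row from products (the left table); where category_id has no match in categories, the category columns become NULL. Walk through each product:
  - product 1 (Camera): category_id=4 -> matches Furniture
  - product 2 (Webcam): category_id=6 -> matches Toys
  - product 3 (Pen): category_id=5 -> matches Outdoor
  - product 4 (Monitor): category_id=6 -> matches Toys
  - product 5 (Laptop): category_id=3 -> matches Supplies
  - product 6 (Stapler): category_id=NULL, no match -> kept with NULL
  - product 7 (Cable): category_id=3 -> matches Supplies
  - product 8 (Keyboard): category_id=1 -> matches Books
  - product 9 (Notebook): category_id=4 -> matches Furniture
All 9 rows appear; 1 has NULL category.

SQL:
SELECT a.name, b.name AS category
FROM products a
LEFT JOIN categories b ON a.category_id = b.id

Result:
name     | category 
---------+----------
Camera   | Furniture
Webcam   | Toys     
Pen      | Outdoor  
Monitor  | Toys     
Laptop   | Supplies 
Stapler  | NULL     
Cable    | Supplies 
Keyboard | Books    
Notebook | Furniture


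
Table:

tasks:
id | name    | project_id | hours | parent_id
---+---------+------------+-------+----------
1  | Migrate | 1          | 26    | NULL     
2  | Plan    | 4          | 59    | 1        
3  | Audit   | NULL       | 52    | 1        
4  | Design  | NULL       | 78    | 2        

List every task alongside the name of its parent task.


This is a self-join: tasks is joined to a second copy of itself, matching each row's parent_id to another row's id. Use LEFT JOIN so rows with parent_id=NULL are kept.
  - task 1 (Migrate): parent_id=NULL -> NULL
  - task 2 (Plan): parent_id=1 -> Migrate
  - task 3 (Audit): parent_id=1 -> Migrate
  - task 4 (Design): parent_id=2 -> Plan

SQL:
SELECT a.name AS item, b.name AS parent
FROM tasks a
LEFT JOIN tasks b ON a.parent_id = b.id

Result:
item    | parent 
--------+--------
Migrate | NULL   
Plan    | Migrate
Audit   | Migrate
Design  | Plan   


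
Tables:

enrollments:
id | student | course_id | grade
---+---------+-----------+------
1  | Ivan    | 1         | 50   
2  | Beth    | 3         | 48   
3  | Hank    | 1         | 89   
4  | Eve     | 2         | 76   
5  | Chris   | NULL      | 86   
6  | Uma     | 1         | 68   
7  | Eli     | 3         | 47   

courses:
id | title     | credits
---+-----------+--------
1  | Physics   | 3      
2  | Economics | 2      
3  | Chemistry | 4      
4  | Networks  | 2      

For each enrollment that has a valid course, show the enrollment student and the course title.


INNER JOIN keeps only enrollments rows whose course_id matches an id in courses. Walk through each enrollment:
  - enrollment 1 (Ivan): course_id=1 -> matches Physics
  - enrollment 2 (Beth): course_id=3 -> matches Chemistry
  - enrollment 3 (Hank): course_id=1 -> matches Physics
  - enrollment 4 (Eve): course_id=2 -> matches Economics
  - enrollment 5 (Chris): course_id=NULL, no match -> dropped
  - enrollment 6 (Uma): course_id=1 -> matches Physics
  - enrollment 7 (Eli): course_id=3 -> matches Chemistry
So 1 of 7 rows is dropped.

SQL:
SELECT a.student, b.title AS course
FROM enrollments a
INNER JOIN courses b ON a.course_id = b.id

Result:
student | course   
--------+----------
Ivan    | Physics  
Beth    | Chemistry
Hank    | Physics  
Eve     | Economics
Uma     | Physics  
Eli     | Chemistry


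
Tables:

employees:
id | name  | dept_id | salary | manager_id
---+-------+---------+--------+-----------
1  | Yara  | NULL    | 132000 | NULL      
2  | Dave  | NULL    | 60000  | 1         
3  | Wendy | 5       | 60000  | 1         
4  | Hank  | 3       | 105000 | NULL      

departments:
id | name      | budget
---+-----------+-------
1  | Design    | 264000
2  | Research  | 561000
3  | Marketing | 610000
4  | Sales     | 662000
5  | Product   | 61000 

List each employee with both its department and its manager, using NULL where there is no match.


Two LEFT JOINs from the same base table employees: one to departments via dept_id, one to employees itself via manager_id. Both are LEFT so every employee is preserved.
Match against departments:
  - employee 1 (Yara): dept_id=NULL, no match -> kept with NULL
  - employee 2 (Dave): dept_id=NULL, no match -> kept with NULL
  - employee 3 (Wendy): dept_id=5 -> matches Product
  - employee 4 (Hank): dept_id=3 -> matches Marketing
Match against employees (self):
  - employee 1 (Yara): manager_id=NULL -> NULL
  - employee 2 (Dave): manager_id=1 -> Yara
  - employee 3 (Wendy): manager_id=1 -> Yara
  - employee 4 (Hank): manager_id=NULL -> NULL

SQL:
SELECT a.name, b.name AS department, c.name AS manager
FROM employees a
LEFT JOIN departments b ON a.dept_id = b.id
LEFT JOIN employees c ON a.manager_id = c.id

Result:
name  | department | manager
------+------------+--------
Yara  | NULL       | NULL   
Dave  | NULL       | Yara   
Wendy | Product    | Yara   
Hank  | Marketing  | NULL   


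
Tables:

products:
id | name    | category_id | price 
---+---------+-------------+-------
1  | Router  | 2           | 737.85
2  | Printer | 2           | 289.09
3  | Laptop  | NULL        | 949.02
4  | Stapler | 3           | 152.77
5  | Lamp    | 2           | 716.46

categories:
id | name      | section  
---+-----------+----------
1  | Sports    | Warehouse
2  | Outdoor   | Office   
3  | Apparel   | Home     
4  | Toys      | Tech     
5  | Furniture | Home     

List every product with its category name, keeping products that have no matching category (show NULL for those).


LEFT JOIN keeps every row from products (the left table); where category_id has no match in categories, the category columns become NULL. Walk through each product:
  - product 1 (Router): category_id=2 -> matches Outdoor
  - product 2 (Printer): category_id=2 -> matches Outdoor
  - product 3 (Laptop): category_id=NULL, no match -> kept with NULL
  - product 4 (Stapler): category_id=3 -> matches Apparel
  - product 5 (Lamp): category_id=2 -> matches Outdoor
All 5 rows appear; 1 has NULL category.

SQL:
SELECT a.name, b.name AS category
FROM products a
LEFT JOIN categories b ON a.category_id = b.id

Result:
name    | category
--------+---------
Router  | Outdoor 
Printer | Outdoor 
Laptop  | NULL    
Stapler | Apparel 
Lamp    | Outdoor 


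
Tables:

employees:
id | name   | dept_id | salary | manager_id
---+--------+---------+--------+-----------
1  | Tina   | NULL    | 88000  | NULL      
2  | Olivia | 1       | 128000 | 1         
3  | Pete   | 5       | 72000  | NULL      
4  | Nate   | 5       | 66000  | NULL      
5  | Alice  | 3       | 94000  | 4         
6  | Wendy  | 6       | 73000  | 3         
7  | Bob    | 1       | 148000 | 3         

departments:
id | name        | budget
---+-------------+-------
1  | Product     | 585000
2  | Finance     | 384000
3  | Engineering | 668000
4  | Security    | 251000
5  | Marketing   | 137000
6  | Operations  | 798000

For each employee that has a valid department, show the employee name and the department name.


INNER JOIN keeps only employees rows whose dept_id matches an id in departments. Walk through each employee:
  - employee 1 (Tina): dept_id=NULL, no match -> dropped
  - employee 2 (Olivia): dept_id=1 -> matches Product
  - employee 3 (Pete): dept_id=5 -> matches Marketing
  - employee 4 (Nate): dept_id=5 -> matches Marketing
  - employee 5 (Alice): dept_id=3 -> matches Engineering
  - employee 6 (Wendy): dept_id=6 -> matches Operations
  - employee 7 (Bob): dept_id=1 -> matches Product
So 1 of 7 rows is dropped.

SQL:
SELECT a.name, b.name AS department
FROM employees a
INNER JOIN departments b ON a.dept_id = b.id

Result:
name   | department 
-------+------------
Olivia | Product    
Pete   | Marketing  
Nate   | Marketing  
Alice  | Engineering
Wendy  | Operations 
Bob    | Product    


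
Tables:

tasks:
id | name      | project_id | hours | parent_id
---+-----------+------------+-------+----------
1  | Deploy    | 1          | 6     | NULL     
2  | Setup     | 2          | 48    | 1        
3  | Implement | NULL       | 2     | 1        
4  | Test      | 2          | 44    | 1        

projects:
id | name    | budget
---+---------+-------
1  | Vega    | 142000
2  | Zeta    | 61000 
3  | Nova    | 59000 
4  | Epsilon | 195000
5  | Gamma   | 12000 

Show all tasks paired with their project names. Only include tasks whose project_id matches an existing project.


INNER JOIN keeps only tasks rows whose project_id matches an id in projects. Walk through each task:
  - task 1 (Deploy): project_id=1 -> matches Vega
  - task 2 (Setup): project_id=2 -> matches Zeta
  - task 3 (Implement): project_id=NULL, no match -> dropped
  - task 4 (Test): project_id=2 -> matches Zeta
So 1 of 4 rows is dropped.

SQL:
SELECT a.name, b.name AS project
FROM tasks a
INNER JOIN projects b ON a.project_id = b.id

Result:
name   | project
-------+--------
Deploy | Vega   
Setup  | Zeta   
Test   | Zeta   


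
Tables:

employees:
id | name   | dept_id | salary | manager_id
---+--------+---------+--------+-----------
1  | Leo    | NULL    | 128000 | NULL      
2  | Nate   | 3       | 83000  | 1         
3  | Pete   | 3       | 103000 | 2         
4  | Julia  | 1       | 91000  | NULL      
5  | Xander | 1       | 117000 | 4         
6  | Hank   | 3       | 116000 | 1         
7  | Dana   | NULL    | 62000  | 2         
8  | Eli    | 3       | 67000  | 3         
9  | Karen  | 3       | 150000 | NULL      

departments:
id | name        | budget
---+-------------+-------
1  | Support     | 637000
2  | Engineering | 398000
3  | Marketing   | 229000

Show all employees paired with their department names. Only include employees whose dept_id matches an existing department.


INNER JOIN keeps only employees rows whose dept_id matches an id in departments. Walk through each employee:
  - employee 1 (Leo): dept_id=NULL, no match -> dropped
  - employee 2 (Nate): dept_id=3 -> matches Marketing
  - employee 3 (Pete): dept_id=3 -> matches Marketing
  - employee 4 (Julia): dept_id=1 -> matches Support
  - employee 5 (Xander): dept_id=1 -> matches Support
  - employee 6 (Hank): dept_id=3 -> matches Marketing
  - employee 7 (Dana): dept_id=NULL, no match -> dropped
  - employee 8 (Eli): dept_id=3 -> matches Marketing
  - employee 9 (Karen): dept_id=3 -> matches Marketing
So 2 of 9 rows are dropped.

SQL:
SELECT a.name, b.name AS department
FROM employees a
INNER JOIN departments b ON a.dept_id = b.id

Result:
name   | department
-------+-----------
Nate   | Marketing 
Pete   | Marketing 
Julia  | Support   
Xander | Support   
Hank   | Marketing 
Eli    | Marketing 
Karen  | Marketing 


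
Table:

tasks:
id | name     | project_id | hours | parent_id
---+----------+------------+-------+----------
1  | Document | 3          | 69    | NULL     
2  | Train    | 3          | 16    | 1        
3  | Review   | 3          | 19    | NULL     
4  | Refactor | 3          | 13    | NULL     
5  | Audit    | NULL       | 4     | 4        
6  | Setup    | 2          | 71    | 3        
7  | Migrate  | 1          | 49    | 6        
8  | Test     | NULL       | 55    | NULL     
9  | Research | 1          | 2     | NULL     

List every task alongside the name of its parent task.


This is a self-join: tasks is joined to a second copy of itself, matching each row's parent_id to another row's id. Use LEFT JOIN so rows with parent_id=NULL are kept.
  - task 1 (Document): parent_id=NULL -> NULL
  - task 2 (Train): parent_id=1 -> Document
  - task 3 (Review): parent_id=NULL -> NULL
  - task 4 (Refactor): parent_id=NULL -> NULL
  - task 5 (Audit): parent_id=4 -> Refactor
  - task 6 (Setup): parent_id=3 -> Review
  - task 7 (Migrate): parent_id=6 -> Setup
  - task 8 (Test): parent_id=NULL -> NULL
  - task 9 (Research): parent_id=NULL -> NULL

SQL:
SELECT a.name AS item, b.name AS parent
FROM tasks a
LEFT JOIN tasks b ON a.parent_id = b.id

Result:
item     | parent  
---------+---------
Document | NULL    
Train    | Document
Review   | NULL    
Refactor | NULL    
Audit    | Refactor
Setup    | Review  
Migrate  | Setup   
Test     | NULL    
Research | NULL    


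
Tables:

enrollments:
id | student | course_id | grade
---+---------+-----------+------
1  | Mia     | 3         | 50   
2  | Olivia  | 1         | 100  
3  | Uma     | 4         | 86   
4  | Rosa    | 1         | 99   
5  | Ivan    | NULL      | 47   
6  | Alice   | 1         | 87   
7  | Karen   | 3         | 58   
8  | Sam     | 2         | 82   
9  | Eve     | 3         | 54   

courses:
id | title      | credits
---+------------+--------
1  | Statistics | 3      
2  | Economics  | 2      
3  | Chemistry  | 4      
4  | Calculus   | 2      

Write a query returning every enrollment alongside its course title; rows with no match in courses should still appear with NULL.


LEFT JOIN keeps every row from enrollments (the left table); where course_id has no match in courses, the course columns become NULL. Walk through each enrollment:
  - enrollment 1 (Mia): course_id=3 -> matches Chemistry
  - enrollment 2 (Olivia): course_id=1 -> matches Statistics
  - enrollment 3 (Uma): course_id=4 -> matches Calculus
  - enrollment 4 (Rosa): course_id=1 -> matches Statistics
  - enrollment 5 (Ivan): course_id=NULL, no match -> kept with NULL
  - enrollment 6 (Alice): course_id=1 -> matches Statistics
  - enrollment 7 (Karen): course_id=3 -> matches Chemistry
  - enrollment 8 (Sam): course_id=2 -> matches Economics
  - enrollment 9 (Eve): course_id=3 -> matches Chemistry
All 9 rows appear; 1 has NULL course.

SQL:
SELECT a.student, b.title AS course
FROM enrollments a
LEFT JOIN courses b ON a.course_id = b.id

Result:
student | course    
--------+-----------
Mia     | Chemistry 
Olivia  | Statistics
Uma     | Calculus  
Rosa    | Statistics
Ivan    | NULL      
Alice   | Statistics
Karen   | Chemistry 
Sam     | Economics 
Eve     | Chemistry 
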